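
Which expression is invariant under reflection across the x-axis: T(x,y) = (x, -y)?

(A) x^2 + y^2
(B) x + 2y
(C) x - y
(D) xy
A

The map is reflection across the x-axis: T(x,y) = (x, -y).
Substitute the transformed coordinates into each option and compare with the original:
(A) x^2 + y^2  ->  (x)^2 + (-y)^2 = x^2 + y^2   [equals x^2 + y^2: invariant]
(B) x + 2y  ->  (x) + 2(-y) = x - 2y   [differs from x + 2y: not invariant]
(C) x - y  ->  (x) - (-y) = x + y   [differs from x - y: not invariant]
(D) xy  ->  (x)(-y) = -xy   [differs from xy: not invariant]

Only option (A), x^2 + y^2, is unchanged by the transformation.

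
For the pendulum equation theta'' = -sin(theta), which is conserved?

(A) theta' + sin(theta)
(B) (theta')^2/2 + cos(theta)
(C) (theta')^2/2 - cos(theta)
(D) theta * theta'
C

A first integral I satisfies dI/dt = 0 along every solution. Differentiate each option and use the equation of motion:
(A) d/dt[theta' + sin(theta)] = theta'' + cos(theta) theta' = -sin(theta) + theta' cos(theta), not identically 0
(B) d/dt[(theta')^2/2 + cos(theta)] = theta' theta'' - sin(theta) theta' = -2 theta' sin(theta), not identically 0
(C) d/dt[(theta')^2/2 - cos(theta)] = theta' theta'' + sin(theta) theta' = theta'(-sin(theta)) + theta' sin(theta) = 0
(D) d/dt[theta * theta'] = (theta')^2 + theta theta'' = (theta')^2 - theta sin(theta), not identically 0

Only (C) has zero time-derivative. This is the total energy: kinetic (theta')^2/2 plus potential -cos(theta).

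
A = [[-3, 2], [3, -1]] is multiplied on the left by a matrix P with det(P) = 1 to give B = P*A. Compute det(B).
-3

By the multiplicative property of determinants, det(B) = det(P*A) = det(P) * det(A) = det(A),
so the determinant is invariant under multiplication by any determinant-1 matrix; we just need det(A).

det(A) = (-3)(-1) - (2)(3) = 3 - 6 = -3

Therefore det(B) = 1 * (-3) = -3.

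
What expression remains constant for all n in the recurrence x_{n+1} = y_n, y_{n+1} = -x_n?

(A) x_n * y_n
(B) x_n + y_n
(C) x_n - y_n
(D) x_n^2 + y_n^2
D

For the recurrence x_{n+1} = y_n, y_{n+1} = -x_n:

x_{n+1}^2 + y_{n+1}^2 = y_n^2 + (-x_n)^2 = x_n^2 + y_n^2
The sum of squares is conserved (like energy in a harmonic oscillator).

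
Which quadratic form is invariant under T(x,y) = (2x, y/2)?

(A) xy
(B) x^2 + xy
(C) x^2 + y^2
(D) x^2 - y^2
A

T multiplies x by 2 and divides y by 2.
Substitute the transformed coordinates into each option and compare with the original:
(A) xy  ->  (2x)(y/2) = xy   [equals xy: invariant]
(B) x^2 + xy  ->  (2x)^2 + (2x)(y/2) = 4x^2 + xy   [differs from x^2 + xy: not invariant]
(C) x^2 + y^2  ->  (2x)^2 + (y/2)^2 = 4x^2 + y^2/4   [differs from x^2 + y^2: not invariant]
(D) x^2 - y^2  ->  (2x)^2 - (y/2)^2 = 4x^2 - y^2/4   [differs from x^2 - y^2: not invariant]

Only option (A), xy, is unchanged by the transformation.
The factors 2 and 1/2 cancel only in the pure product xy.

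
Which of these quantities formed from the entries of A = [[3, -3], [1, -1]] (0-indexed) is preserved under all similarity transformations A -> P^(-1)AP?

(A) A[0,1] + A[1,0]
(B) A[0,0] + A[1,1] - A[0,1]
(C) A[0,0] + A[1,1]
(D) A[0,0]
C

A[0,0] + A[1,1] is the trace of A. By the cyclic property of the trace, tr(P^(-1)AP) = tr(APP^(-1)) = tr(A), so it is the same for every matrix similar to A.

The other combinations are not similarity invariants. For example, take P = [[1, 2], [0, 1]] (det P = 1), so P^(-1) = [[1, -2], [0, 1]] and
B = P^(-1)AP = [[1, 1], [1, 1]].
Evaluating each option on A and on B:
(A) A[0,1] + A[1,0]: -2 for A, 2 for B -> changes
(B) A[0,0] + A[1,1] - A[0,1]: 5 for A, 1 for B -> changes
(C) A[0,0] + A[1,1]: 2 for A, 2 for B -> unchanged
(D) A[0,0]: 3 for A, 1 for B -> changes

Only (C) A[0,0] + A[1,1] = 2 survives (and it does so for every P, not just this one), so it is the invariant.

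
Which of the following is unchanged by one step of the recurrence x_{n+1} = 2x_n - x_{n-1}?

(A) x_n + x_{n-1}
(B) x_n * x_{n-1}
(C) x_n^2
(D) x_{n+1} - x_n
D

For the recurrence x_{n+1} = 2x_n - x_{n-1}:

If x_{n+1} = 2x_n - x_{n-1}, then:
x_{n+1} - x_n = x_n - x_{n-1}
The first difference is constant throughout the sequence.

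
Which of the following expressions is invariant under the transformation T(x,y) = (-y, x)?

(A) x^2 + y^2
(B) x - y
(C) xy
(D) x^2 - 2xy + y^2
A

An expression E(x,y) is invariant under T if E(T(x,y)) = E(x,y). Here T(x,y) = (-y, x).
Substitute the transformed coordinates into each option and compare with the original:
(A) x^2 + y^2  ->  (-y)^2 + (x)^2 = x^2 + y^2   [equals x^2 + y^2: invariant]
(B) x - y  ->  (-y) - (x) = -x - y   [differs from x - y: not invariant]
(C) xy  ->  (-y)(x) = -xy   [differs from xy: not invariant]
(D) x^2 - 2xy + y^2  ->  (-y)^2 - 2(-y)(x) + (x)^2 = x^2 + 2xy + y^2   [differs from x^2 - 2xy + y^2: not invariant]

Only option (A), x^2 + y^2, is unchanged by the transformation.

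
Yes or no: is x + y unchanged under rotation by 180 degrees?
No

Applying rotation by 180 degrees: x' = x*cos(180 degrees) - y*sin(180 degrees) = -x, y' = x*sin(180 degrees) + y*cos(180 degrees) = -y

Substituting into x + y:
(-x) + (-y)
= -x - y

This differs from the original expression x + y, so it is NOT invariant.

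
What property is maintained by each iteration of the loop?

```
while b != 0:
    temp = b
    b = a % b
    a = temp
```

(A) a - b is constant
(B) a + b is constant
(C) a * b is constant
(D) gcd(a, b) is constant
D

A loop invariant must hold before the first iteration and be re-established by every execution of the body.

(D) gcd(a, b) is constant: One iteration replaces (a, b) by (b, a mod b). Since a mod b = a - q*b for an integer q, any common divisor of a and b divides b and a mod b, and conversely; hence gcd(b, a mod b) = gcd(a, b). For instance (27, 6) -> (6, 3) keeps gcd = 3. At exit b = 0 and a = gcd of the original inputs.

The other options fail:
(A) a - b is constant: e.g. (a, b) = (27, 6) -> (6, 3): the difference goes from 21 to 3.
(B) a + b is constant: e.g. (a, b) = (27, 6) -> (6, 3): the sum goes from 33 to 9.
(C) a * b is constant: e.g. (a, b) = (27, 6) -> (6, 3): the product goes from 162 to 18.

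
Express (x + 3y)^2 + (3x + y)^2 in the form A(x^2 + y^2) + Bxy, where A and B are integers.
10(x^2 + y^2) + 12xy

Expanding: (x + 3y)^2 = x^2 + 6xy + 9y^2
(3x + y)^2 = 9x^2 + 6xy + y^2
Sum = (1+9)(x^2+y^2) + 12xy = 10(x^2 + y^2) + 12xy
This is symmetric in x and y.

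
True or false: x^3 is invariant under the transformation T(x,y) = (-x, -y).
False

Substitute T(x,y) = (-x, -y) into the expression and compare with the original.

Original: x^3
After applying T: (-x)^3 = -x^3

This differs from the original x^3 (difference: -2x^3), so the expression is NOT invariant.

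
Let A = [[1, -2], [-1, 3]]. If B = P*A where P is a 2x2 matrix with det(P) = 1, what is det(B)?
1

By the multiplicative property of determinants, det(B) = det(P*A) = det(P) * det(A) = det(A),
so the determinant is invariant under multiplication by any determinant-1 matrix; we just need det(A).

det(A) = (1)(3) - (-2)(-1) = 3 - 2 = 1

Therefore det(B) = 1 * 1 = 1.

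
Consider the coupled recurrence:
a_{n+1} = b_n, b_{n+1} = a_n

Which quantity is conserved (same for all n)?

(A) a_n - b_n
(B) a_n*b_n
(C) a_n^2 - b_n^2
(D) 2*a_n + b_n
B

Replace a_n by a_{n+1} = b_n and b_n by b_{n+1} = a_n in each option and simplify:
(A) a_n - b_n  ->  (b_n) - (a_n) = -a_n + b_n   [not conserved]
(B) a_n*b_n  ->  (b_n)*(a_n) = a_n*b_n   [conserved]
(C) a_n^2 - b_n^2  ->  (b_n)^2 - (a_n)^2 = -a_n^2 + b_n^2   [not conserved]
(D) 2*a_n + b_n  ->  2*(b_n) + (a_n) = a_n + 2*b_n   [not conserved]

Only (B) a_n*b_n returns to itself after one step, so it is the conserved quantity.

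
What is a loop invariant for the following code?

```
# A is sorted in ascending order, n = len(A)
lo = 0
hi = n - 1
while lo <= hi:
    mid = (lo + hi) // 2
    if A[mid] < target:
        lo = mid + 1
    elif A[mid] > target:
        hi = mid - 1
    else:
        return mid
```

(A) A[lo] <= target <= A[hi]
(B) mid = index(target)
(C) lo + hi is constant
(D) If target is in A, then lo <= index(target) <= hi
D

A loop invariant must hold before the first iteration and be re-established by every execution of the body.

(D) If target is in A, then lo <= index(target) <= hi: Before the loop [lo, hi] = [0, n-1] covers every index. When A[mid] < target, sortedness puts target strictly to the right of mid, so setting lo = mid + 1 keeps index(target) in [lo, hi]; symmetrically for hi = mid - 1. Hence 'if target is in A then lo <= index(target) <= hi' holds after every iteration, and when lo > hi it proves target is absent.

The other options fail:
(A) A[lo] <= target <= A[hi]: fails when target is not in A (e.g. target < A[0] already violates it before the loop), so it is not maintained in general.
(B) mid = index(target): mid is just the current probe; it equals index(target) only on the iteration that returns.
(C) lo + hi is constant: each iteration moves exactly one of lo, hi, so lo + hi changes (e.g. 0 + (n-1) becomes (mid+1) + (n-1)).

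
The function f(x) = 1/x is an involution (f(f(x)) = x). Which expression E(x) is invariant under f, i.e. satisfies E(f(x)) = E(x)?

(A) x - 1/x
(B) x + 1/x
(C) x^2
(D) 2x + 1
B

Replace x by f(x) = 1/x in each option and simplify. As a quick numerical cross-check, also compare E(4) with E(f(4)) = E(1/4).

(A) x - 1/x  ->  (1/x) - 1/(1/x) = -x + 1/x; check: E(4) = 15/4 but E(1/4) = -15/4.   [not invariant]
(B) x + 1/x  ->  (1/x) + 1/(1/x), which simplifies back to x + 1/x; check: E(4) = 17/4, E(1/4) = 17/4.   [invariant]
(C) x^2  ->  (1/x)^2 = x^(-2); check: E(4) = 16 but E(1/4) = 1/16.   [not invariant]
(D) 2x + 1  ->  2(1/x) + 1 = (x + 2)/x; check: E(4) = 9 but E(1/4) = 3/2.   [not invariant]

Only (B) is unchanged. E is symmetric under swapping x with f(x) = 1/x, which is exactly what an involution does.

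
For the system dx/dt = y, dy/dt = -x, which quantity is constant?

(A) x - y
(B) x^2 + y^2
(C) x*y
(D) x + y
B

A first integral I satisfies dI/dt = 0 along every solution. Differentiate each option and use the equation of motion:
(A) d/dt[x - y] = y - (-x) = x + y, not identically 0
(B) d/dt[x^2 + y^2] = 2x*dx/dt + 2y*dy/dt = 2x*y + 2y*(-x) = 0
(C) d/dt[x*y] = (dx/dt)y + x(dy/dt) = y^2 - x^2, not identically 0
(D) d/dt[x + y] = y + (-x) = y - x, not identically 0

Only (B) has zero time-derivative. So x^2 + y^2 (the squared radius; trajectories are circles) is the conserved quantity.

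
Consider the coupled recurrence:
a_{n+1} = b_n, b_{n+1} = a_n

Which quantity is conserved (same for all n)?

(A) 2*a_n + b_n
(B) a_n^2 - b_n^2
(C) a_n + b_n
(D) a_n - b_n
C

Replace a_n by a_{n+1} = b_n and b_n by b_{n+1} = a_n in each option and simplify:
(A) 2*a_n + b_n  ->  2*(b_n) + (a_n) = a_n + 2*b_n   [not conserved]
(B) a_n^2 - b_n^2  ->  (b_n)^2 - (a_n)^2 = -a_n^2 + b_n^2   [not conserved]
(C) a_n + b_n  ->  (b_n) + (a_n) = a_n + b_n   [conserved]
(D) a_n - b_n  ->  (b_n) - (a_n) = -a_n + b_n   [not conserved]

Only (C) a_n + b_n returns to itself after one step, so it is the conserved quantity.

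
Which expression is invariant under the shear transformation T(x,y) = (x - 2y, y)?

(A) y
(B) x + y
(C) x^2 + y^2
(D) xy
A

Under the shear T(x,y) = (x - 2y, y):
Substitute the transformed coordinates into each option and compare with the original:
(A) y  ->  (y) = y   [equals y: invariant]
(B) x + y  ->  (x - 2y) + (y) = x - y   [differs from x + y: not invariant]
(C) x^2 + y^2  ->  (x - 2y)^2 + (y)^2 = x^2 - 4xy + 5y^2   [differs from x^2 + y^2: not invariant]
(D) xy  ->  (x - 2y)(y) = xy - 2y^2   [differs from xy: not invariant]

Only option (A), y, is unchanged by the transformation.
A horizontal shear moves points parallel to the x-axis, so the y-coordinate (and any function of y alone) is unchanged.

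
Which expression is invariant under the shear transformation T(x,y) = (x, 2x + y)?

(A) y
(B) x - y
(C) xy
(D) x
D

Under the shear T(x,y) = (x, 2x + y):
Substitute the transformed coordinates into each option and compare with the original:
(A) y  ->  (2x + y) = 2x + y   [differs from y: not invariant]
(B) x - y  ->  (x) - (2x + y) = -x - y   [differs from x - y: not invariant]
(C) xy  ->  (x)(2x + y) = 2x^2 + xy   [differs from xy: not invariant]
(D) x  ->  (x) = x   [equals x: invariant]

Only option (D), x, is unchanged by the transformation.
A vertical shear moves points parallel to the y-axis, so the x-coordinate (and any function of x alone) is unchanged.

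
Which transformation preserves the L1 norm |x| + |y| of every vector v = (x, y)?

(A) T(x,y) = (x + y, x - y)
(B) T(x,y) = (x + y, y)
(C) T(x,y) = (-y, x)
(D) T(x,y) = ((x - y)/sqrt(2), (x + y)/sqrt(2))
C

A transformation preserves a norm if ||T(v)|| = ||v|| for every v; a single vector where the norm changes rules an option out.

(A) T(x,y) = (x + y, x - y): v = (1, 0) has norm |1| + |0| = 1, but T(v) = (1, 1) has norm 2 -- not preserved.
(B) T(x,y) = (x + y, y): v = (0, 1) has norm |0| + |1| = 1, but T(v) = (1, 1) has norm 2 -- not preserved.
(C) T(x,y) = (-y, x): preserves the norm -- it only permutes the coordinates and/or flips signs, which leaves |x| + |y| unchanged.
(D) T(x,y) = ((x - y)/sqrt(2), (x + y)/sqrt(2)): v = (1, 0) has norm |1| + |0| = 1, but T(v) = (sqrt(2)/2, sqrt(2)/2) has norm sqrt(2) -- not preserved.

Therefore the answer is (C).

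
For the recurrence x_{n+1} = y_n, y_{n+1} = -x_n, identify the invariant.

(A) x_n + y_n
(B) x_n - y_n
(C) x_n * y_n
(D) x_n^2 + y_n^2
D

For the recurrence x_{n+1} = y_n, y_{n+1} = -x_n:

x_{n+1}^2 + y_{n+1}^2 = y_n^2 + (-x_n)^2 = x_n^2 + y_n^2
The sum of squares is conserved (like energy in a harmonic oscillator).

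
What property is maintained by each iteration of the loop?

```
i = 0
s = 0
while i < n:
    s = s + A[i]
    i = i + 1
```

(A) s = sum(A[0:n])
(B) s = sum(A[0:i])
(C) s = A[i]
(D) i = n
B

A loop invariant must hold before the first iteration and be re-established by every execution of the body.

(B) s = sum(A[0:i]): Initially i = 0 and s = 0 = sum of the empty slice A[0:0]. If s = sum(A[0:i]) holds at the top of an iteration, the body sets s to sum(A[0:i]) + A[i] = sum(A[0:i+1]) and then i to i+1, so s = sum(A[0:i]) holds again. At exit i = n, giving s = sum(A[0:n]).

The other options fail:
(A) s = sum(A[0:n]): false before the loop (s = 0, not the full sum) -- it only becomes true at exit.
(C) s = A[i]: after the first iteration s = A[0] but i = 1, so s = A[i] compares s with the wrong element (and fails in general).
(D) i = n: false initially (i = 0); it is the exit condition, not an invariant.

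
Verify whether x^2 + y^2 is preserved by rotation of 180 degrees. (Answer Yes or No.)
Yes

Applying rotation by 180 degrees: x' = x*cos(180 degrees) - y*sin(180 degrees) = -x, y' = x*sin(180 degrees) + y*cos(180 degrees) = -y

Substituting into x^2 + y^2:
(-x)^2 + (-y)^2
= x^2 + y^2

This equals the original expression x^2 + y^2, so it IS invariant.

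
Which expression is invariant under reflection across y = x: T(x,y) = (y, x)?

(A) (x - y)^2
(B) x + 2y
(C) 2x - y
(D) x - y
A

The map is reflection across y = x: T(x,y) = (y, x).
Substitute the transformed coordinates into each option and compare with the original:
(A) (x - y)^2  ->  ((y) - (x))^2 = x^2 - 2xy + y^2   [equals (x - y)^2: invariant]
(B) x + 2y  ->  (y) + 2(x) = 2x + y   [differs from x + 2y: not invariant]
(C) 2x - y  ->  2(y) - (x) = -x + 2y   [differs from 2x - y: not invariant]
(D) x - y  ->  (y) - (x) = -x + y   [differs from x - y: not invariant]

Only option (A), (x - y)^2, is unchanged by the transformation.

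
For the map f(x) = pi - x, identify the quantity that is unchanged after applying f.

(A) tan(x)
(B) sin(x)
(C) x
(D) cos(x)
B

For f(x) = pi - x:
sin(pi - x) = sin(x), so sine is invariant under this transformation.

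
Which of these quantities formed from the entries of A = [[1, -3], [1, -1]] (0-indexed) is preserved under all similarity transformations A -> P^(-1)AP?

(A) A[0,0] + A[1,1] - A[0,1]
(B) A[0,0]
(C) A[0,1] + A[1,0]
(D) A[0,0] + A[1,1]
D

A[0,0] + A[1,1] is the trace of A. By the cyclic property of the trace, tr(P^(-1)AP) = tr(APP^(-1)) = tr(A), so it is the same for every matrix similar to A.

The other combinations are not similarity invariants. For example, take P = [[1, 1], [1, 2]] (det P = 1), so P^(-1) = [[2, -1], [-1, 1]] and
B = P^(-1)AP = [[-4, -9], [2, 4]].
Evaluating each option on A and on B:
(A) A[0,0] + A[1,1] - A[0,1]: 3 for A, 9 for B -> changes
(B) A[0,0]: 1 for A, -4 for B -> changes
(C) A[0,1] + A[1,0]: -2 for A, -7 for B -> changes
(D) A[0,0] + A[1,1]: 0 for A, 0 for B -> unchanged

Only (D) A[0,0] + A[1,1] = 0 survives (and it does so for every P, not just this one), so it is the invariant.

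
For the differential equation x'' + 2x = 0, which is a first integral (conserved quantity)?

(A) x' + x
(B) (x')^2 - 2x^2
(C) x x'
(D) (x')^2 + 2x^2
D

A first integral I satisfies dI/dt = 0 along every solution. Differentiate each option and use the equation of motion:
(A) d/dt[x' + x] = x'' + x' = -2x + x', not identically 0
(B) d/dt[(x')^2 - 2x^2] = 2x'x'' - 4x x' = -8x x', not identically 0
(C) d/dt[x x'] = (x')^2 + x x'' = (x')^2 - 2x^2, not identically 0
(D) d/dt[(x')^2 + 2x^2] = 2x'x'' + 4x x' = 2x'(-2x) + 4x x' = 0

Only (D) has zero time-derivative. So the energy-like quantity (x')^2 + 2x^2 is the first integral.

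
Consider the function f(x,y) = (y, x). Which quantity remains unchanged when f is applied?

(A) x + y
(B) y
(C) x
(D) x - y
A

For f(x,y) = (y, x):
After applying f: x' = y, y' = x. So x' + y' = y + x = x + y.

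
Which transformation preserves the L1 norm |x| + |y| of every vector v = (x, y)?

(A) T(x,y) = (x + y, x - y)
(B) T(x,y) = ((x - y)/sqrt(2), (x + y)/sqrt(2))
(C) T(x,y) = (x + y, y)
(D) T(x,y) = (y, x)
D

A transformation preserves a norm if ||T(v)|| = ||v|| for every v; a single vector where the norm changes rules an option out.

(A) T(x,y) = (x + y, x - y): v = (1, 0) has norm |1| + |0| = 1, but T(v) = (1, 1) has norm 2 -- not preserved.
(B) T(x,y) = ((x - y)/sqrt(2), (x + y)/sqrt(2)): v = (1, 0) has norm |1| + |0| = 1, but T(v) = (sqrt(2)/2, sqrt(2)/2) has norm sqrt(2) -- not preserved.
(C) T(x,y) = (x + y, y): v = (0, 1) has norm |0| + |1| = 1, but T(v) = (1, 1) has norm 2 -- not preserved.
(D) T(x,y) = (y, x): preserves the norm -- it only permutes the coordinates and/or flips signs, which leaves |x| + |y| unchanged.

Therefore the answer is (D).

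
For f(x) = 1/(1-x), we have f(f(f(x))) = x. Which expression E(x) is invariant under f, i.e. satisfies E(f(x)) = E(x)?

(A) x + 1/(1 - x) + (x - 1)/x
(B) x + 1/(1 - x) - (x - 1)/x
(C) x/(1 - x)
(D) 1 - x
A

Replace x by f(x) = 1/(1 - x) in each option and simplify. As a quick numerical cross-check, also compare E(3) with E(f(3)) = E(-1/2).

(A) x + 1/(1 - x) + (x - 1)/x  ->  (1/(1 - x)) + 1/(1 - (1/(1 - x))) + ((1/(1 - x)) - 1)/(1/(1 - x)), which simplifies back to x + 1/(1 - x) + (x - 1)/x; check: E(3) = 19/6, E(-1/2) = 19/6.   [invariant]
(B) x + 1/(1 - x) - (x - 1)/x  ->  (1/(1 - x)) + 1/(1 - (1/(1 - x))) - ((1/(1 - x)) - 1)/(1/(1 - x)) = (x^2(1 - x) - x + (x - 1)^2)/(x(x - 1)); check: E(3) = 11/6 but E(-1/2) = -17/6.   [not invariant]
(C) x/(1 - x)  ->  (1/(1 - x))/(1 - (1/(1 - x))) = -1/x; check: E(3) = -3/2 but E(-1/2) = -1/3.   [not invariant]
(D) 1 - x  ->  1 - (1/(1 - x)) = x/(x - 1); check: E(3) = -2 but E(-1/2) = 3/2.   [not invariant]

Only (A) is unchanged. Indeed f(f(x)) = 1/(1 - 1/(1-x)) = (1-x)/(-x) = (x-1)/x, so E(x) = x + f(x) + f(f(x)) is the sum over the whole 3-cycle; applying f just permutes the three terms cyclically (x -> f(x) -> f(f(x)) -> x), leaving the sum unchanged.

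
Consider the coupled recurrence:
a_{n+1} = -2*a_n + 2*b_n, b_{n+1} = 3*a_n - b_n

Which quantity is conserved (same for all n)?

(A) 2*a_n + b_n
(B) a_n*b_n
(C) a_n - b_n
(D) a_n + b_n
D

Replace a_n by a_{n+1} = -2*a_n + 2*b_n and b_n by b_{n+1} = 3*a_n - b_n in each option and simplify:
(A) 2*a_n + b_n  ->  2*(-2*a_n + 2*b_n) + (3*a_n - b_n) = -a_n + 3*b_n   [not conserved]
(B) a_n*b_n  ->  (-2*a_n + 2*b_n)*(3*a_n - b_n) = -6*a_n^2 + 8*a_n*b_n - 2*b_n^2   [not conserved]
(C) a_n - b_n  ->  (-2*a_n + 2*b_n) - (3*a_n - b_n) = -5*a_n + 3*b_n   [not conserved]
(D) a_n + b_n  ->  (-2*a_n + 2*b_n) + (3*a_n - b_n) = a_n + b_n   [conserved]

Only (D) a_n + b_n returns to itself after one step, so it is the conserved quantity.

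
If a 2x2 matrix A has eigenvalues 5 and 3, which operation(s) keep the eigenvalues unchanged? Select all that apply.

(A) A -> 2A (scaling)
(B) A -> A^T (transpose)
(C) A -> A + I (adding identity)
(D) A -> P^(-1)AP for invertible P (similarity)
B and D

Eigenvalues are preserved by:
1. Similarity transformations: A -> P^(-1)AP (same characteristic polynomial)
2. Transpose: A^T has the same eigenvalues as A

Eigenvalues are NOT preserved by:
- Adding identity: eigenvalues become 5+1, 3+1
- Scaling: eigenvalues become 10, 6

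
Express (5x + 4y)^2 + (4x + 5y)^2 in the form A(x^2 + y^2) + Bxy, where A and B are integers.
41(x^2 + y^2) + 80xy

Expanding: (5x + 4y)^2 = 25x^2 + 40xy + 16y^2
(4x + 5y)^2 = 16x^2 + 40xy + 25y^2
Sum = (25+16)(x^2+y^2) + 80xy = 41(x^2 + y^2) + 80xy
This is symmetric in x and y.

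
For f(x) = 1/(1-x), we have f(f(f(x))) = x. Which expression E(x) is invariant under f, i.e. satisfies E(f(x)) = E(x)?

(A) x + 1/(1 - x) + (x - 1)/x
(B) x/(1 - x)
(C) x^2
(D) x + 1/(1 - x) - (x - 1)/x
A

Replace x by f(x) = 1/(1 - x) in each option and simplify. As a quick numerical cross-check, also compare E(3) with E(f(3)) = E(-1/2).

(A) x + 1/(1 - x) + (x - 1)/x  ->  (1/(1 - x)) + 1/(1 - (1/(1 - x))) + ((1/(1 - x)) - 1)/(1/(1 - x)), which simplifies back to x + 1/(1 - x) + (x - 1)/x; check: E(3) = 19/6, E(-1/2) = 19/6.   [invariant]
(B) x/(1 - x)  ->  (1/(1 - x))/(1 - (1/(1 - x))) = -1/x; check: E(3) = -3/2 but E(-1/2) = -1/3.   [not invariant]
(C) x^2  ->  (1/(1 - x))^2 = (x - 1)^(-2); check: E(3) = 9 but E(-1/2) = 1/4.   [not invariant]
(D) x + 1/(1 - x) - (x - 1)/x  ->  (1/(1 - x)) + 1/(1 - (1/(1 - x))) - ((1/(1 - x)) - 1)/(1/(1 - x)) = (x^2(1 - x) - x + (x - 1)^2)/(x(x - 1)); check: E(3) = 11/6 but E(-1/2) = -17/6.   [not invariant]

Only (A) is unchanged. Indeed f(f(x)) = 1/(1 - 1/(1-x)) = (1-x)/(-x) = (x-1)/x, so E(x) = x + f(x) + f(f(x)) is the sum over the whole 3-cycle; applying f just permutes the three terms cyclically (x -> f(x) -> f(f(x)) -> x), leaving the sum unchanged.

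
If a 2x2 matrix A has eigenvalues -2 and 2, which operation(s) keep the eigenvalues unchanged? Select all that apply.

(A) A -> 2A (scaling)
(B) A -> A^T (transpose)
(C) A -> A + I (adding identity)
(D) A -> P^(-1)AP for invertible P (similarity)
B and D

Eigenvalues are preserved by:
1. Similarity transformations: A -> P^(-1)AP (same characteristic polynomial)
2. Transpose: A^T has the same eigenvalues as A

Eigenvalues are NOT preserved by:
- Adding identity: eigenvalues become -2+1, 2+1
- Scaling: eigenvalues become -4, 4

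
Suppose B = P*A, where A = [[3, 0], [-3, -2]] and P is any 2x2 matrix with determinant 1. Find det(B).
-6

By the multiplicative property of determinants, det(B) = det(P*A) = det(P) * det(A) = det(A),
so the determinant is invariant under multiplication by any determinant-1 matrix; we just need det(A).

det(A) = (3)(-2) - (0)(-3) = -6 - 0 = -6

Therefore det(B) = 1 * (-6) = -6.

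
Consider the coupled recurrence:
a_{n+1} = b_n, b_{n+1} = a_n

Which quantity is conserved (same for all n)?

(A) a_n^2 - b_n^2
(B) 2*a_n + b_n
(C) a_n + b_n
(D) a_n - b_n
C

Replace a_n by a_{n+1} = b_n and b_n by b_{n+1} = a_n in each option and simplify:
(A) a_n^2 - b_n^2  ->  (b_n)^2 - (a_n)^2 = -a_n^2 + b_n^2   [not conserved]
(B) 2*a_n + b_n  ->  2*(b_n) + (a_n) = a_n + 2*b_n   [not conserved]
(C) a_n + b_n  ->  (b_n) + (a_n) = a_n + b_n   [conserved]
(D) a_n - b_n  ->  (b_n) - (a_n) = -a_n + b_n   [not conserved]

Only (C) a_n + b_n returns to itself after one step, so it is the conserved quantity.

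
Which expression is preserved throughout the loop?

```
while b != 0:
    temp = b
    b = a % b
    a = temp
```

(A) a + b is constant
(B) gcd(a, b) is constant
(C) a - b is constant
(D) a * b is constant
B

A loop invariant must hold before the first iteration and be re-established by every execution of the body.

(B) gcd(a, b) is constant: One iteration replaces (a, b) by (b, a mod b). Since a mod b = a - q*b for an integer q, any common divisor of a and b divides b and a mod b, and conversely; hence gcd(b, a mod b) = gcd(a, b). For instance (17, 6) -> (6, 5) keeps gcd = 1. At exit b = 0 and a = gcd of the original inputs.

The other options fail:
(A) a + b is constant: e.g. (a, b) = (17, 6) -> (6, 5): the sum goes from 23 to 11.
(C) a - b is constant: e.g. (a, b) = (17, 6) -> (6, 5): the difference goes from 11 to 1.
(D) a * b is constant: e.g. (a, b) = (17, 6) -> (6, 5): the product goes from 102 to 30.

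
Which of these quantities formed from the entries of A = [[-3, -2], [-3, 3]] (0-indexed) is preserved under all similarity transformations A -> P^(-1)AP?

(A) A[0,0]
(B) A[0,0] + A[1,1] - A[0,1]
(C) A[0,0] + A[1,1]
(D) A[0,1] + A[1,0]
C

A[0,0] + A[1,1] is the trace of A. By the cyclic property of the trace, tr(P^(-1)AP) = tr(APP^(-1)) = tr(A), so it is the same for every matrix similar to A.

The other combinations are not similarity invariants. For example, take P = [[1, 1], [0, 1]] (det P = 1), so P^(-1) = [[1, -1], [0, 1]] and
B = P^(-1)AP = [[0, -5], [-3, 0]].
Evaluating each option on A and on B:
(A) A[0,0]: -3 for A, 0 for B -> changes
(B) A[0,0] + A[1,1] - A[0,1]: 2 for A, 5 for B -> changes
(C) A[0,0] + A[1,1]: 0 for A, 0 for B -> unchanged
(D) A[0,1] + A[1,0]: -5 for A, -8 for B -> changes

Only (C) A[0,0] + A[1,1] = 0 survives (and it does so for every P, not just this one), so it is the invariant.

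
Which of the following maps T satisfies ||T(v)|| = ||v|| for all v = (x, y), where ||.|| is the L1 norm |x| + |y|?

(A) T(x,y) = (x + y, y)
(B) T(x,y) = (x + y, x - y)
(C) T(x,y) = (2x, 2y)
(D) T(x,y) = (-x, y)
D

A transformation preserves a norm if ||T(v)|| = ||v|| for every v; a single vector where the norm changes rules an option out.

(A) T(x,y) = (x + y, y): v = (0, 1) has norm |0| + |1| = 1, but T(v) = (1, 1) has norm 2 -- not preserved.
(B) T(x,y) = (x + y, x - y): v = (1, 0) has norm |1| + |0| = 1, but T(v) = (1, 1) has norm 2 -- not preserved.
(C) T(x,y) = (2x, 2y): v = (1, 0) has norm |1| + |0| = 1, but T(v) = (2, 0) has norm 2 -- not preserved.
(D) T(x,y) = (-x, y): preserves the norm -- it only permutes the coordinates and/or flips signs, which leaves |x| + |y| unchanged.

Therefore the answer is (D).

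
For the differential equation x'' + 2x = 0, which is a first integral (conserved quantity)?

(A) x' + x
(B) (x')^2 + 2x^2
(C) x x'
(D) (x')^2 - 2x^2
B

A first integral I satisfies dI/dt = 0 along every solution. Differentiate each option and use the equation of motion:
(A) d/dt[x' + x] = x'' + x' = -2x + x', not identically 0
(B) d/dt[(x')^2 + 2x^2] = 2x'x'' + 4x x' = 2x'(-2x) + 4x x' = 0
(C) d/dt[x x'] = (x')^2 + x x'' = (x')^2 - 2x^2, not identically 0
(D) d/dt[(x')^2 - 2x^2] = 2x'x'' - 4x x' = -8x x', not identically 0

Only (B) has zero time-derivative. So the energy-like quantity (x')^2 + 2x^2 is the first integral.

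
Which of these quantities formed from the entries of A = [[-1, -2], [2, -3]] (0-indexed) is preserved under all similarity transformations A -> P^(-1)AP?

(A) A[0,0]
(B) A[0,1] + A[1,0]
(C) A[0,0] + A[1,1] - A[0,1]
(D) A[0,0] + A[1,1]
D

A[0,0] + A[1,1] is the trace of A. By the cyclic property of the trace, tr(P^(-1)AP) = tr(APP^(-1)) = tr(A), so it is the same for every matrix similar to A.

The other combinations are not similarity invariants. For example, take P = [[1, 1], [1, 2]] (det P = 1), so P^(-1) = [[2, -1], [-1, 1]] and
B = P^(-1)AP = [[-5, -6], [2, 1]].
Evaluating each option on A and on B:
(A) A[0,0]: -1 for A, -5 for B -> changes
(B) A[0,1] + A[1,0]: 0 for A, -4 for B -> changes
(C) A[0,0] + A[1,1] - A[0,1]: -2 for A, 2 for B -> changes
(D) A[0,0] + A[1,1]: -4 for A, -4 for B -> unchanged

Only (D) A[0,0] + A[1,1] = -4 survives (and it does so for every P, not just this one), so it is the invariant.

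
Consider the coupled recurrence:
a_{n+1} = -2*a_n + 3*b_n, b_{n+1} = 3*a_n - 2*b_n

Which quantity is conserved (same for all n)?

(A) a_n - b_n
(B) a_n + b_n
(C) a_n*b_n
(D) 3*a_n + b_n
B

Replace a_n by a_{n+1} = -2*a_n + 3*b_n and b_n by b_{n+1} = 3*a_n - 2*b_n in each option and simplify:
(A) a_n - b_n  ->  (-2*a_n + 3*b_n) - (3*a_n - 2*b_n) = -5*a_n + 5*b_n   [not conserved]
(B) a_n + b_n  ->  (-2*a_n + 3*b_n) + (3*a_n - 2*b_n) = a_n + b_n   [conserved]
(C) a_n*b_n  ->  (-2*a_n + 3*b_n)*(3*a_n - 2*b_n) = -6*a_n^2 + 13*a_n*b_n - 6*b_n^2   [not conserved]
(D) 3*a_n + b_n  ->  3*(-2*a_n + 3*b_n) + (3*a_n - 2*b_n) = -3*a_n + 7*b_n   [not conserved]

Only (B) a_n + b_n returns to itself after one step, so it is the conserved quantity.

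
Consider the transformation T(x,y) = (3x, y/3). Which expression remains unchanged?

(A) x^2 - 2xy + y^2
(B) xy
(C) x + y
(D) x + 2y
B

An expression E(x,y) is invariant under T if E(T(x,y)) = E(x,y). Here T(x,y) = (3x, y/3).
Substitute the transformed coordinates into each option and compare with the original:
(A) x^2 - 2xy + y^2  ->  (3x)^2 - 2(3x)(y/3) + (y/3)^2 = 9x^2 - 2xy + y^2/9   [differs from x^2 - 2xy + y^2: not invariant]
(B) xy  ->  (3x)(y/3) = xy   [equals xy: invariant]
(C) x + y  ->  (3x) + (y/3) = 3x + y/3   [differs from x + y: not invariant]
(D) x + 2y  ->  (3x) + 2(y/3) = 3x + 2y/3   [differs from x + 2y: not invariant]

Only option (B), xy, is unchanged by the transformation.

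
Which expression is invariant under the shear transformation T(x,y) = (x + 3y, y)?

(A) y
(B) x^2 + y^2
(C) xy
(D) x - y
A

Under the shear T(x,y) = (x + 3y, y):
Substitute the transformed coordinates into each option and compare with the original:
(A) y  ->  (y) = y   [equals y: invariant]
(B) x^2 + y^2  ->  (x + 3y)^2 + (y)^2 = x^2 + 6xy + 10y^2   [differs from x^2 + y^2: not invariant]
(C) xy  ->  (x + 3y)(y) = xy + 3y^2   [differs from xy: not invariant]
(D) x - y  ->  (x + 3y) - (y) = x + 2y   [differs from x - y: not invariant]

Only option (A), y, is unchanged by the transformation.
A horizontal shear moves points parallel to the x-axis, so the y-coordinate (and any function of y alone) is unchanged.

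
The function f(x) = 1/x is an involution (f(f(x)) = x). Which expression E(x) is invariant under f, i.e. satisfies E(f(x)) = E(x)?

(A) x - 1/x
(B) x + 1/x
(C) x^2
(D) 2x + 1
B

Replace x by f(x) = 1/x in each option and simplify. As a quick numerical cross-check, also compare E(4) with E(f(4)) = E(1/4).

(A) x - 1/x  ->  (1/x) - 1/(1/x) = -x + 1/x; check: E(4) = 15/4 but E(1/4) = -15/4.   [not invariant]
(B) x + 1/x  ->  (1/x) + 1/(1/x), which simplifies back to x + 1/x; check: E(4) = 17/4, E(1/4) = 17/4.   [invariant]
(C) x^2  ->  (1/x)^2 = x^(-2); check: E(4) = 16 but E(1/4) = 1/16.   [not invariant]
(D) 2x + 1  ->  2(1/x) + 1 = (x + 2)/x; check: E(4) = 9 but E(1/4) = 3/2.   [not invariant]

Only (B) is unchanged. E is symmetric under swapping x with f(x) = 1/x, which is exactly what an involution does.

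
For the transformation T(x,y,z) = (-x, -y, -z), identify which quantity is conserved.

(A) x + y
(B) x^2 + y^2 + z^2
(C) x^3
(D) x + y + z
B

Apply T(x,y,z) = (-x, -y, -z) to each option, i.e. replace (x, y, z) by the transformed coordinates.
Substitute the transformed coordinates into each option and compare with the original:
(A) x + y  ->  (-x) + (-y) = -x - y   [differs from x + y: not invariant]
(B) x^2 + y^2 + z^2  ->  (-x)^2 + (-y)^2 + (-z)^2 = x^2 + y^2 + z^2   [equals x^2 + y^2 + z^2: invariant]
(C) x^3  ->  (-x)^3 = -x^3   [differs from x^3: not invariant]
(D) x + y + z  ->  (-x) + (-y) + (-z) = -x - y - z   [differs from x + y + z: not invariant]

Only option (B), x^2 + y^2 + z^2, is unchanged by the transformation.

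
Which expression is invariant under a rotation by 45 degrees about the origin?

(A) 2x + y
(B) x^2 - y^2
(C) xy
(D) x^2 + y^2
D

A rotation by 45 degrees sends (x, y) to (sqrt(2)x/2 - sqrt(2)y/2, sqrt(2)x/2 + sqrt(2)y/2).
Substitute the transformed coordinates into each option and compare with the original:
(A) 2x + y  ->  2(sqrt(2)x/2 - sqrt(2)y/2) + (sqrt(2)x/2 + sqrt(2)y/2) = 3sqrt(2)x/2 - sqrt(2)y/2   [differs from 2x + y: not invariant]
(B) x^2 - y^2  ->  (sqrt(2)x/2 - sqrt(2)y/2)^2 - (sqrt(2)x/2 + sqrt(2)y/2)^2 = -2xy   [differs from x^2 - y^2: not invariant]
(C) xy  ->  (sqrt(2)x/2 - sqrt(2)y/2)(sqrt(2)x/2 + sqrt(2)y/2) = x^2/2 - y^2/2   [differs from xy: not invariant]
(D) x^2 + y^2  ->  (sqrt(2)x/2 - sqrt(2)y/2)^2 + (sqrt(2)x/2 + sqrt(2)y/2)^2 = x^2 + y^2   [equals x^2 + y^2: invariant]

Only option (D), x^2 + y^2, is unchanged by the transformation.
Geometrically, x^2 + y^2 is the squared distance from the origin, which every rotation about the origin preserves.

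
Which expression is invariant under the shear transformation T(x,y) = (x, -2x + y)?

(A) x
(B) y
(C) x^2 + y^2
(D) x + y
A

Under the shear T(x,y) = (x, -2x + y):
Substitute the transformed coordinates into each option and compare with the original:
(A) x  ->  (x) = x   [equals x: invariant]
(B) y  ->  (-2x + y) = -2x + y   [differs from y: not invariant]
(C) x^2 + y^2  ->  (x)^2 + (-2x + y)^2 = 5x^2 - 4xy + y^2   [differs from x^2 + y^2: not invariant]
(D) x + y  ->  (x) + (-2x + y) = -x + y   [differs from x + y: not invariant]

Only option (A), x, is unchanged by the transformation.
A vertical shear moves points parallel to the y-axis, so the x-coordinate (and any function of x alone) is unchanged.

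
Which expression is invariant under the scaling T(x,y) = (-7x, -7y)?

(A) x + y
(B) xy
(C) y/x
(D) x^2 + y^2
C

Under the uniform scaling T(x,y) = (-7x, -7y):
Substitute the transformed coordinates into each option and compare with the original:
(A) x + y  ->  (-7x) + (-7y) = -7x - 7y   [differs from x + y: not invariant]
(B) xy  ->  (-7x)(-7y) = 49xy   [differs from xy: not invariant]
(C) y/x  ->  (-7y)/(-7x) = y/x   [equals y/x: invariant]
(D) x^2 + y^2  ->  (-7x)^2 + (-7y)^2 = 49x^2 + 49y^2   [differs from x^2 + y^2: not invariant]

Only option (C), y/x, is unchanged by the transformation.
The common factor -7 cancels in a ratio of coordinates, while sums, products and sums of squares pick up factors of -7 or 49.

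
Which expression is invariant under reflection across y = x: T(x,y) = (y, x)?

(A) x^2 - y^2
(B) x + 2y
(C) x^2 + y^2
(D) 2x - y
C

The map is reflection across y = x: T(x,y) = (y, x).
Substitute the transformed coordinates into each option and compare with the original:
(A) x^2 - y^2  ->  (y)^2 - (x)^2 = -x^2 + y^2   [differs from x^2 - y^2: not invariant]
(B) x + 2y  ->  (y) + 2(x) = 2x + y   [differs from x + 2y: not invariant]
(C) x^2 + y^2  ->  (y)^2 + (x)^2 = x^2 + y^2   [equals x^2 + y^2: invariant]
(D) 2x - y  ->  2(y) - (x) = -x + 2y   [differs from 2x - y: not invariant]

Only option (C), x^2 + y^2, is unchanged by the transformation.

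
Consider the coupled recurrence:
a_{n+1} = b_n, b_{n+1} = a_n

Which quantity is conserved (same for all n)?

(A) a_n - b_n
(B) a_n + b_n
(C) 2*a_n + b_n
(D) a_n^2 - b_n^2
B

Replace a_n by a_{n+1} = b_n and b_n by b_{n+1} = a_n in each option and simplify:
(A) a_n - b_n  ->  (b_n) - (a_n) = -a_n + b_n   [not conserved]
(B) a_n + b_n  ->  (b_n) + (a_n) = a_n + b_n   [conserved]
(C) 2*a_n + b_n  ->  2*(b_n) + (a_n) = a_n + 2*b_n   [not conserved]
(D) a_n^2 - b_n^2  ->  (b_n)^2 - (a_n)^2 = -a_n^2 + b_n^2   [not conserved]

Only (B) a_n + b_n returns to itself after one step, so it is the conserved quantity.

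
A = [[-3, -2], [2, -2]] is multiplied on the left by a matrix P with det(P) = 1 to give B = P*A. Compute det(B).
10

By the multiplicative property of determinants, det(B) = det(P*A) = det(P) * det(A) = det(A),
so the determinant is invariant under multiplication by any determinant-1 matrix; we just need det(A).

det(A) = (-3)(-2) - (-2)(2) = 6 - (-4) = 10

Therefore det(B) = 1 * 10 = 10.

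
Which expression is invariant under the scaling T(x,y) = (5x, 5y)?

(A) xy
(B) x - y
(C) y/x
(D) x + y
C

Under the uniform scaling T(x,y) = (5x, 5y):
Substitute the transformed coordinates into each option and compare with the original:
(A) xy  ->  (5x)(5y) = 25xy   [differs from xy: not invariant]
(B) x - y  ->  (5x) - (5y) = 5x - 5y   [differs from x - y: not invariant]
(C) y/x  ->  (5y)/(5x) = y/x   [equals y/x: invariant]
(D) x + y  ->  (5x) + (5y) = 5x + 5y   [differs from x + y: not invariant]

Only option (C), y/x, is unchanged by the transformation.
The common factor 5 cancels in a ratio of coordinates, while sums, products and sums of squares pick up factors of 5 or 25.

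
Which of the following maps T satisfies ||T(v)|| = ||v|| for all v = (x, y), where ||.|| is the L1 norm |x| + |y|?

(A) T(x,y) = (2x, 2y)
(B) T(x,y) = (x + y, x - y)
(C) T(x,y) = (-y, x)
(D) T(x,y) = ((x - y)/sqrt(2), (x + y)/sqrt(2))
C

A transformation preserves a norm if ||T(v)|| = ||v|| for every v; a single vector where the norm changes rules an option out.

(A) T(x,y) = (2x, 2y): v = (1, 0) has norm |1| + |0| = 1, but T(v) = (2, 0) has norm 2 -- not preserved.
(B) T(x,y) = (x + y, x - y): v = (1, 0) has norm |1| + |0| = 1, but T(v) = (1, 1) has norm 2 -- not preserved.
(C) T(x,y) = (-y, x): preserves the norm -- it only permutes the coordinates and/or flips signs, which leaves |x| + |y| unchanged.
(D) T(x,y) = ((x - y)/sqrt(2), (x + y)/sqrt(2)): v = (1, 0) has norm |1| + |0| = 1, but T(v) = (sqrt(2)/2, sqrt(2)/2) has norm sqrt(2) -- not preserved.

Therefore the answer is (C).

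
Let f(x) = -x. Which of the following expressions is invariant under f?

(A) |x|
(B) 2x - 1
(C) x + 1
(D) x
A

For f(x) = -x:
Applying f replaces x by -x. Since |-x| = |x|, the absolute value is unchanged by f, whereas x -> -x, 2x - 1 -> -2x - 1 and x + 1 -> -x + 1 all change.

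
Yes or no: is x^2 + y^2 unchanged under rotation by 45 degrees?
Yes

Applying rotation by 45 degrees: x' = x*cos(45 degrees) - y*sin(45 degrees) = sqrt(2)x/2 - sqrt(2)y/2, y' = x*sin(45 degrees) + y*cos(45 degrees) = sqrt(2)x/2 + sqrt(2)y/2

Substituting into x^2 + y^2:
(sqrt(2)x/2 - sqrt(2)y/2)^2 + (sqrt(2)x/2 + sqrt(2)y/2)^2
= x^2 + y^2

This equals the original expression x^2 + y^2, so it IS invariant.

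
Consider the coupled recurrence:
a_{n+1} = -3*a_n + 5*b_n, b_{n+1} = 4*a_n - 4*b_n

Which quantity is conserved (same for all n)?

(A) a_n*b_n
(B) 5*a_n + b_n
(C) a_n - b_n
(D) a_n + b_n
D

Replace a_n by a_{n+1} = -3*a_n + 5*b_n and b_n by b_{n+1} = 4*a_n - 4*b_n in each option and simplify:
(A) a_n*b_n  ->  (-3*a_n + 5*b_n)*(4*a_n - 4*b_n) = -12*a_n^2 + 32*a_n*b_n - 20*b_n^2   [not conserved]
(B) 5*a_n + b_n  ->  5*(-3*a_n + 5*b_n) + (4*a_n - 4*b_n) = -11*a_n + 21*b_n   [not conserved]
(C) a_n - b_n  ->  (-3*a_n + 5*b_n) - (4*a_n - 4*b_n) = -7*a_n + 9*b_n   [not conserved]
(D) a_n + b_n  ->  (-3*a_n + 5*b_n) + (4*a_n - 4*b_n) = a_n + b_n   [conserved]

Only (D) a_n + b_n returns to itself after one step, so it is the conserved quantity.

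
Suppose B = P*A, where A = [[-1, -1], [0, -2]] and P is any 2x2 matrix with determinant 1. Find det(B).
2

By the multiplicative property of determinants, det(B) = det(P*A) = det(P) * det(A) = det(A),
so the determinant is invariant under multiplication by any determinant-1 matrix; we just need det(A).

det(A) = (-1)(-2) - (-1)(0) = 2 - 0 = 2

Therefore det(B) = 1 * 2 = 2.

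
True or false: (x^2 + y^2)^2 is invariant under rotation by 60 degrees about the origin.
True

Applying rotation by 60 degrees: x' = x*cos(60 degrees) - y*sin(60 degrees) = x/2 - sqrt(3)y/2, y' = x*sin(60 degrees) + y*cos(60 degrees) = sqrt(3)x/2 + y/2

Substituting into (x^2 + y^2)^2:
((x/2 - sqrt(3)y/2)^2 + (sqrt(3)x/2 + y/2)^2)^2
= x^4 + 2x^2y^2 + y^4 = (x^2 + y^2)^2

This equals the original expression (x^2 + y^2)^2, so it IS invariant.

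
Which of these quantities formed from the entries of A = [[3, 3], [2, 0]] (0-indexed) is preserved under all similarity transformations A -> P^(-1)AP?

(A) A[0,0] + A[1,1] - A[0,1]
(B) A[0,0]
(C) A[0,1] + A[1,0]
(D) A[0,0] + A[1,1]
D

A[0,0] + A[1,1] is the trace of A. By the cyclic property of the trace, tr(P^(-1)AP) = tr(APP^(-1)) = tr(A), so it is the same for every matrix similar to A.

The other combinations are not similarity invariants. For example, take P = [[1, -1], [0, 1]] (det P = 1), so P^(-1) = [[1, 1], [0, 1]] and
B = P^(-1)AP = [[5, -2], [2, -2]].
Evaluating each option on A and on B:
(A) A[0,0] + A[1,1] - A[0,1]: 0 for A, 5 for B -> changes
(B) A[0,0]: 3 for A, 5 for B -> changes
(C) A[0,1] + A[1,0]: 5 for A, 0 for B -> changes
(D) A[0,0] + A[1,1]: 3 for A, 3 for B -> unchanged

Only (D) A[0,0] + A[1,1] = 3 survives (and it does so for every P, not just this one), so it is the invariant.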